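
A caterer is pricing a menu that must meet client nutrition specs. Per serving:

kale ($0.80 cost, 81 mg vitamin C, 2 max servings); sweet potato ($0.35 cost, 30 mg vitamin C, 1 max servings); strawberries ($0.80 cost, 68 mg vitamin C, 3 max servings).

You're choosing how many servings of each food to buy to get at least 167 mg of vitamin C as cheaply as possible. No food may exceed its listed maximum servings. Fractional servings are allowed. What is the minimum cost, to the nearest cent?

Cost per mg of vitamin C: kale $0.0099, sweet potato $0.0117, strawberries $0.0118.
Take 2 servings of kale: +162.0 mg vitamin C for $1.60 (total $1.60, still need 5.0 mg).
Take 0.1667 servings of sweet potato: +5.0 mg vitamin C for $0.06 (total $1.66, still need 0.0 mg).
Greedy by cheapest-per-mg is optimal for a single linear constraint, so the minimum cost is $1.66.

$1.66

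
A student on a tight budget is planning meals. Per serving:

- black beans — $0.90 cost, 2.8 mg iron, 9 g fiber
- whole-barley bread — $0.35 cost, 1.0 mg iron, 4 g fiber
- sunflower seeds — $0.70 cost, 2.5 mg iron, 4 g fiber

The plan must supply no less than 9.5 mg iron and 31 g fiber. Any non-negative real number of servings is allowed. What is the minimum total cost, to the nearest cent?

$3.07

black beans only: max(9.5/2.8, 31/9) = 3.444 servings → $3.10.
whole-barley bread only: max(9.5/1.0, 31/4) = 9.5 servings → $3.33.
sunflower seeds only: max(9.5/2.5, 31/4) = 7.75 servings → $5.42.
black beans + whole-barley bread with both tight: 3.182 servings and 0.5909 servings → $3.07.
black beans + sunflower seeds: the both-tight solution has a negative serving — not a feasible corner.
whole-barley bread + sunflower seeds with both tight: 6.583 servings and 1.167 servings → $3.12.
So the least-cost plan costs $3.07.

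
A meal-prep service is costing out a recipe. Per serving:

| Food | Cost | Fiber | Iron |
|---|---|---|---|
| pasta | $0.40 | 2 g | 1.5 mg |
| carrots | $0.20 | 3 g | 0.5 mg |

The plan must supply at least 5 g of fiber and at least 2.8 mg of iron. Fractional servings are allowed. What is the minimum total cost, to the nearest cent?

$0.78

Compare the cost at each extreme point of the feasible region.
pasta only: max(5/2, 2.8/1.5) = 2.5 servings → $1.00.
carrots only: max(5/3, 2.8/0.5) = 5.6 servings → $1.12.
pasta + carrots with both tight: 1.686 servings and 0.5429 servings → $0.78.
So the least-cost plan costs $0.78.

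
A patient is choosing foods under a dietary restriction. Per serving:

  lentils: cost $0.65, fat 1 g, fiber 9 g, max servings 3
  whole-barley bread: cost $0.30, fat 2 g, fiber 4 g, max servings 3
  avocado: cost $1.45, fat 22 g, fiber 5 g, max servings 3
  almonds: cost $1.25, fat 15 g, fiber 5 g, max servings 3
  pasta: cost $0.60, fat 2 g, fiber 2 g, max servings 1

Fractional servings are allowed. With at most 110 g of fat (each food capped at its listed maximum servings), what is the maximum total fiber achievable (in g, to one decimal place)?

68.3 g

Fiber per g fat: lentils 9, whole-barley bread 2, pasta 1, almonds 0.3333, avocado 0.2273.
Take 3 servings of lentils: uses 3 g fat, +27.0 g fiber (running total 27.0 g).
Take 3 servings of whole-barley bread: uses 6 g fat, +12.0 g fiber (running total 39.0 g).
Take 1 serving of pasta: uses 2 g fat, +2.0 g fiber (running total 41.0 g).
Take 3 servings of almonds: uses 45 g fat, +15.0 g fiber (running total 56.0 g).
Take 2.455 servings of avocado: uses 54 g fat, +12.3 g fiber (running total 68.3 g).
Filling greedily by fiber-per-g fat is optimal for one linear limit, giving 68.3 g.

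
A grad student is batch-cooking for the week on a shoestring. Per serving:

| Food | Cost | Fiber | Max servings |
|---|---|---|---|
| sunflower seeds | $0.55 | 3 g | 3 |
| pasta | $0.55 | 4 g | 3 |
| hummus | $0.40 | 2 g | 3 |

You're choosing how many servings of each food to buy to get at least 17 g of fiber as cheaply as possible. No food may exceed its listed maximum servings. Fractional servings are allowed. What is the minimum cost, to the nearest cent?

Cost per g of fiber: pasta $0.1375, sunflower seeds $0.1833, hummus $0.2000.
Take 3 servings of pasta: +12.0 g fiber for $1.65 (total $1.65, still need 5.0 g).
Take 1.667 servings of sunflower seeds: +5.0 g fiber for $0.92 (total $2.57, still need 0.0 g).
Greedy by cheapest-per-g is optimal for a single linear constraint, so the minimum cost is $2.57.

$2.57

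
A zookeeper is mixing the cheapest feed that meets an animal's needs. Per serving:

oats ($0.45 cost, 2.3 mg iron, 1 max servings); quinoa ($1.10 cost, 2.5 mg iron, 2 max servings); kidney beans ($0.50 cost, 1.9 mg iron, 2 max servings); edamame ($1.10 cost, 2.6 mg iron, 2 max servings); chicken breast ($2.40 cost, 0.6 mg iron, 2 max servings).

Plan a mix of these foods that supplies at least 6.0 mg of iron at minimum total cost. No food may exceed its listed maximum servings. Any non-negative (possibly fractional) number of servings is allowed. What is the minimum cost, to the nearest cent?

Cost per mg of iron: oats $0.1957, kidney beans $0.2632, edamame $0.4231, quinoa $0.4400, chicken breast $4.0000.
Take 1 serving of oats: +2.3 mg iron for $0.45 (total $0.45, still need 3.7 mg).
Take 1.947 servings of kidney beans: +3.7 mg iron for $0.97 (total $1.42, still need 0.0 mg).
Filling from the cheapest source first is optimal under one linear minimum: $1.42.

$1.42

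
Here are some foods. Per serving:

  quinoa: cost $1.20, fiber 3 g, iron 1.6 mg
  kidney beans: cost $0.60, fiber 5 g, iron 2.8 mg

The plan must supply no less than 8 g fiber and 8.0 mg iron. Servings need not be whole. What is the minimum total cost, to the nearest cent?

Compare the cost at each extreme point of the feasible region.
quinoa only: max(8/3, 8.0/1.6) = 5 servings → $6.00.
kidney beans only: max(8/5, 8.0/2.8) = 2.857 servings → $1.71.
quinoa + kidney beans: intersection lies outside the first quadrant.
Cheapest feasible corner: $1.71.

$1.71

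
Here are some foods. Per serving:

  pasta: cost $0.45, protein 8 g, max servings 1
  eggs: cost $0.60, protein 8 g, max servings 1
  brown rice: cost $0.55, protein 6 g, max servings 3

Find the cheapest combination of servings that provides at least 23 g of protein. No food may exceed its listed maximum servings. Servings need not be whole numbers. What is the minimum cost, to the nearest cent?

$1.69

Cost per g of protein: pasta $0.0563, eggs $0.0750, brown rice $0.0917.
Take 1 serving of pasta: +8.0 g protein for $0.45 (total $0.45, still need 15.0 g).
Take 1 serving of eggs: +8.0 g protein for $0.60 (total $1.05, still need 7.0 g).
Take 1.167 servings of brown rice: +7.0 g protein for $0.64 (total $1.69, still need 0.0 g).
Greedy by cheapest-per-g is optimal for a single linear constraint, so the minimum cost is $1.69.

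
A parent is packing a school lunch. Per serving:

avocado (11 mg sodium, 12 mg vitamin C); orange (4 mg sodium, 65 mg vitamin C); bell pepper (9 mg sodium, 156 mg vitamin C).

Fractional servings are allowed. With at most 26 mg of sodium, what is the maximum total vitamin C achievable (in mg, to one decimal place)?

Vitamin C per mg sodium: bell pepper 17.33, orange 16.25, avocado 1.091.
With no serving limits, spend the whole sodium allowance on bell pepper: 26 mg / 9 mg × 156 mg = 450.7 mg.

450.7 mg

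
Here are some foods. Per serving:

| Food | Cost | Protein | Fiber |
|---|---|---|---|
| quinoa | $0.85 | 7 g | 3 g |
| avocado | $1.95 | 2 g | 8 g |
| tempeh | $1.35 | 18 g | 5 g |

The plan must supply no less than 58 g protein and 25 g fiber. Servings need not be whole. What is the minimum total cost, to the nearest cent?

$6.50

With two linear requirements the optimum uses one or two foods; enumerate the corners.
quinoa only: max(58/7, 25/3) = 8.333 servings → $7.08.
avocado only: max(58/2, 25/8) = 29 servings → $56.55.
tempeh only: max(58/18, 25/5) = 5 servings → $6.75.
quinoa + avocado with both tight: 8.28 servings and 0.02 servings → $7.08.
quinoa + tempeh: intersection lies outside the first quadrant.
avocado + tempeh with both tight: 1.194 servings and 3.09 servings → $6.50.
So the least-cost plan costs $6.50.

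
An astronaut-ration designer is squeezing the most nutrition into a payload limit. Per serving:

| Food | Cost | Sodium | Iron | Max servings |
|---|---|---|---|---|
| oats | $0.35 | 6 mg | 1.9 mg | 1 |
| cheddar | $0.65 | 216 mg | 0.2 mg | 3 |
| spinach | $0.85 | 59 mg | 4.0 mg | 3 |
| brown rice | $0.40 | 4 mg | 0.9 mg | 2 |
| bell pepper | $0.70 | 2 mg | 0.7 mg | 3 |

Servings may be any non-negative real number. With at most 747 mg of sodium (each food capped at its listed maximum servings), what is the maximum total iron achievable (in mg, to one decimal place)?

18.3 mg

Iron per mg sodium: bell pepper 0.35, oats 0.3167, brown rice 0.225, spinach 0.0678, cheddar 0.0009259.
Take 3 servings of bell pepper: uses 6 mg sodium, +2.1 mg iron (running total 2.1 mg).
Take 1 serving of oats: uses 6 mg sodium, +1.9 mg iron (running total 4.0 mg).
Take 2 servings of brown rice: uses 8 mg sodium, +1.8 mg iron (running total 5.8 mg).
Take 3 servings of spinach: uses 177 mg sodium, +12.0 mg iron (running total 17.8 mg).
Take 2.546 servings of cheddar: uses 550 mg sodium, +0.5 mg iron (running total 18.3 mg).
Greedy by best ratio exhausts the sodium allowance optimally: 18.3 mg.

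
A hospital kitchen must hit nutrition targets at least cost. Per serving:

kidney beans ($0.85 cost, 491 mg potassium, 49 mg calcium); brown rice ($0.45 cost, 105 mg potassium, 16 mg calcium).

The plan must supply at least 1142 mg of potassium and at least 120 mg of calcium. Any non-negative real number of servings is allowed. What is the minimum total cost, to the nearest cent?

$2.08

This is a tiny linear program; its minimum lies at a vertex of the feasible set. List the vertices and price them.
kidney beans only: max(1142/491, 120/49) = 2.449 servings → $2.08.
brown rice only: max(1142/105, 120/16) = 10.88 servings → $4.89.
kidney beans + brown rice with both tight: 2.092 servings and 1.093 servings → $2.27.
The minimum over all feasible corners is $2.08.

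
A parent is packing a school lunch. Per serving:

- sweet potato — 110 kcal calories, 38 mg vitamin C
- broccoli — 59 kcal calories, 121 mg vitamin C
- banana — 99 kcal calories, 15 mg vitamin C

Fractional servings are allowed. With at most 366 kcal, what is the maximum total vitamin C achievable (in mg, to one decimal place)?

Vitamin C per kcal: broccoli 2.051, sweet potato 0.3455, banana 0.1515.
With no serving limits, spend the whole calories allowance on broccoli: 366 kcal / 59 kcal × 121 mg = 750.6 mg.

750.6 mg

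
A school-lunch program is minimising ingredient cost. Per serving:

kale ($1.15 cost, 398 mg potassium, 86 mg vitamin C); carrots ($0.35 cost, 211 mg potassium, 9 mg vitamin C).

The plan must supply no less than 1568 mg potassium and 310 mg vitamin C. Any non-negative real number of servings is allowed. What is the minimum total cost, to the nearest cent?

$4.33

Check every corner: each single food scaled to meet both minima, and each pair solved so both constraints bind.
kale only: max(1568/398, 310/86) = 3.94 servings → $4.53.
carrots only: max(1568/211, 310/9) = 34.44 servings → $12.06.
kale + carrots with both tight: 3.522 servings and 0.7874 servings → $4.33.
So the least-cost plan costs $4.33.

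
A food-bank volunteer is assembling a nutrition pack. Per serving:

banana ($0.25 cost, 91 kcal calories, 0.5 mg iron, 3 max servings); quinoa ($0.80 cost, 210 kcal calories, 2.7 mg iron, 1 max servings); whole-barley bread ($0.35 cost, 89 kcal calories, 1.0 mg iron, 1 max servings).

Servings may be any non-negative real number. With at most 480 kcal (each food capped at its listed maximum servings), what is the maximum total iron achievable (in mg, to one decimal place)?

4.7 mg

Iron per kcal: quinoa 0.01286, whole-barley bread 0.01124, banana 0.005495.
Take 1 serving of quinoa: uses 210 kcal, +2.7 mg iron (running total 2.7 mg).
Take 1 serving of whole-barley bread: uses 89 kcal, +1.0 mg iron (running total 3.7 mg).
Take 1.989 servings of banana: uses 181 kcal, +1.0 mg iron (running total 4.7 mg).
Filling greedily by iron-per-kcal is optimal for one linear limit, giving 4.7 mg.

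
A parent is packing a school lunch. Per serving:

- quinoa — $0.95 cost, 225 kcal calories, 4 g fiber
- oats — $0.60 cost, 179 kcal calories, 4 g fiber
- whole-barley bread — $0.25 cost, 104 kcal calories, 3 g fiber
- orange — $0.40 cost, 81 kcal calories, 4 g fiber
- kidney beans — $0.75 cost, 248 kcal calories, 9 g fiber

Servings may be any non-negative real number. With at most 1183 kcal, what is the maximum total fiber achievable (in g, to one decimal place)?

58.4 g

Fiber per kcal: orange 0.04938, kidney beans 0.03629, whole-barley bread 0.02885, oats 0.02235, quinoa 0.01778.
With no serving limits, spend the whole calories allowance on orange: 1183 kcal / 81 kcal × 4 g = 58.4 g.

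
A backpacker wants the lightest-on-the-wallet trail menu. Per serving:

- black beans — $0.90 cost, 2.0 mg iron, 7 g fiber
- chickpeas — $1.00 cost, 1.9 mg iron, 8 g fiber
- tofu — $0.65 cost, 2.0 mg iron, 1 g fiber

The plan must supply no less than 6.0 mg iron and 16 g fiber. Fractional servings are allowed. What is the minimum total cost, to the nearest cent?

With two linear requirements the optimum uses one or two foods; enumerate the corners.
black beans only: max(6.0/2.0, 16/7) = 3 servings → $2.70.
chickpeas only: max(6.0/1.9, 16/8) = 3.158 servings → $3.16.
tofu only: max(6.0/2.0, 16/1) = 16 servings → $10.40.
black beans + chickpeas: intersection lies outside the first quadrant.
black beans + tofu with both tight: 2.167 servings and 0.8333 servings → $2.49.
chickpeas + tofu with both tight: 1.844 servings and 1.248 servings → $2.66.
So the least-cost plan costs $2.49.

$2.49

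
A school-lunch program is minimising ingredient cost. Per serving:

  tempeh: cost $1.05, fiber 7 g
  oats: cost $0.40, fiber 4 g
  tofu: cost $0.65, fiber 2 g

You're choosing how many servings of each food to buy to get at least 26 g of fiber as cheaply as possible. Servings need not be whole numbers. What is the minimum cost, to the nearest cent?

$2.60

Cost per g of fiber: oats $0.1000, tempeh $0.1500, tofu $0.3250.
With no serving limits, use only oats: 26 g / 4 g = 6.5 servings × $0.40 = $2.60.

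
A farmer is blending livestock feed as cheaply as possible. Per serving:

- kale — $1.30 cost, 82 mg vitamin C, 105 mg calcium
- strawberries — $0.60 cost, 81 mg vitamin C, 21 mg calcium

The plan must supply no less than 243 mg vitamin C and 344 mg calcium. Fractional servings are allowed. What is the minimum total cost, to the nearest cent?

$4.26

This is a tiny linear program; its minimum lies at a vertex of the feasible set. List the vertices and price them.
kale only: max(243/82, 344/105) = 3.276 servings → $4.26.
strawberries only: max(243/81, 344/21) = 16.38 servings → $9.83.
kale + strawberries: the both-tight solution has a negative serving — not a feasible corner.
The minimum over all feasible corners is $4.26.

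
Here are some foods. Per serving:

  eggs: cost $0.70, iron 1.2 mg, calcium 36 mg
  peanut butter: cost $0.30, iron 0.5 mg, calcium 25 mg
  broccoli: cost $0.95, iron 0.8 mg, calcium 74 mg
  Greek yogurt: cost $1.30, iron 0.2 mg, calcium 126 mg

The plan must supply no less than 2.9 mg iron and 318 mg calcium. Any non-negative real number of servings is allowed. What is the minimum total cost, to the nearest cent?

For a min-cost LP with two ≥-constraints, a basic feasible solution has at most two positive variables.
eggs only: max(2.9/1.2, 318/36) = 8.833 servings → $6.18.
peanut butter only: max(2.9/0.5, 318/25) = 12.72 servings → $3.82.
broccoli only: max(2.9/0.8, 318/74) = 4.297 servings → $4.08.
Greek yogurt only: max(2.9/0.2, 318/126) = 14.5 servings → $18.85.
eggs + peanut butter: the both-tight solution has a negative serving — not a feasible corner.
eggs + broccoli: intersection lies outside the first quadrant.
eggs + Greek yogurt with both tight: 2.096 servings and 1.925 servings → $3.97.
peanut butter + broccoli with both targets exact would need a negative amount; discard.
peanut butter + Greek yogurt with both tight: 5.203 servings and 1.491 servings → $3.50.
broccoli + Greek yogurt with both tight: 3.509 servings and 0.4628 servings → $3.94.
The minimum over all feasible corners is $3.50.

$3.50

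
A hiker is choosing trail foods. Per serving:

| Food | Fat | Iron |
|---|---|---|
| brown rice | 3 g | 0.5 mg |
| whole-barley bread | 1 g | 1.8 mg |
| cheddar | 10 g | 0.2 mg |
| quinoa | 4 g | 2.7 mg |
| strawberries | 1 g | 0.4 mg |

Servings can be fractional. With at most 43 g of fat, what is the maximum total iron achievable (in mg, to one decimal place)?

77.4 mg

Iron per g fat: whole-barley bread 1.8, quinoa 0.675, strawberries 0.4, brown rice 0.1667, cheddar 0.02.
With no serving limits, spend the whole fat allowance on whole-barley bread: 43 g / 1 g × 1.8 mg = 77.4 mg.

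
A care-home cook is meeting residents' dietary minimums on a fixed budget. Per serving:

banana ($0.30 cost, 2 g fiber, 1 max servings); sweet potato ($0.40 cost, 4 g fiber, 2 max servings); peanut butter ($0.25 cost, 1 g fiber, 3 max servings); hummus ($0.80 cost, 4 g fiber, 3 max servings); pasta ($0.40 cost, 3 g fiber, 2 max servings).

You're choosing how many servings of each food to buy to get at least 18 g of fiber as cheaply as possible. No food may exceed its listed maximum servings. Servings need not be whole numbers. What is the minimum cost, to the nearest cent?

$2.30

Cost per g of fiber: sweet potato $0.1000, pasta $0.1333, banana $0.1500, hummus $0.2000, peanut butter $0.2500.
Take 2 servings of sweet potato: +8.0 g fiber for $0.80 (total $0.80, still need 10.0 g).
Take 2 servings of pasta: +6.0 g fiber for $0.80 (total $1.60, still need 4.0 g).
Take 1 serving of banana: +2.0 g fiber for $0.30 (total $1.90, still need 2.0 g).
Take 0.5 servings of hummus: +2.0 g fiber for $0.40 (total $2.30, still need 0.0 g).
Filling from the cheapest source first is optimal under one linear minimum: $2.30.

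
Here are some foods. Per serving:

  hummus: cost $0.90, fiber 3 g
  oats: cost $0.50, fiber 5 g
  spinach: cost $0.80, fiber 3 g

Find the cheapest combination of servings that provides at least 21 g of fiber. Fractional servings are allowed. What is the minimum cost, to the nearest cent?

$2.10

Cost per g of fiber: oats $0.1000, spinach $0.2667, hummus $0.3000.
With no serving limits, use only oats: 21 g / 5 g = 4.2 servings × $0.50 = $2.10.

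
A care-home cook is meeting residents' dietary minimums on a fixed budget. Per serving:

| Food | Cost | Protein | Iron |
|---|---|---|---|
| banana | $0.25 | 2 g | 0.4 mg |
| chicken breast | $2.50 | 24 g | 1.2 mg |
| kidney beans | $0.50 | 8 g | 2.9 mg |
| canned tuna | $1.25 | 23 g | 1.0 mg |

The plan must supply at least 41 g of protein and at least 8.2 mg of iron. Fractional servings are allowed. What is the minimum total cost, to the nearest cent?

$2.39

With two linear requirements the optimum uses one or two foods; enumerate the corners.
banana only: max(41/2, 8.2/0.4) = 20.5 servings → $5.12.
chicken breast only: max(41/24, 8.2/1.2) = 6.833 servings → $17.08.
kidney beans only: max(41/8, 8.2/2.9) = 5.125 servings → $2.56.
canned tuna only: max(41/23, 8.2/1.0) = 8.2 servings → $10.25.
banana + chicken breast with both tight: 20.5 servings and 0 servings → $5.12.
banana + kidney beans with both tight: 20.5 servings and 0 servings → $5.12.
banana + canned tuna with both tight: 20.5 servings and 0 servings → $5.12.
chicken breast + kidney beans with both tight: 0.8883 servings and 2.46 servings → $3.45.
chicken breast + canned tuna with both targets exact would need a negative amount; discard.
kidney beans + canned tuna with both tight: 2.514 servings and 0.908 servings → $2.39.
Cheapest feasible corner: $2.39.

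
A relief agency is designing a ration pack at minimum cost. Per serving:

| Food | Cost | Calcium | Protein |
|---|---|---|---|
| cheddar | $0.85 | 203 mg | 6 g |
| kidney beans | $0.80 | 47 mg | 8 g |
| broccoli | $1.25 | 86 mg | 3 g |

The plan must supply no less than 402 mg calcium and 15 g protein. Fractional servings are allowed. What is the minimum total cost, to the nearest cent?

$1.97

With two linear requirements the optimum uses one or two foods; enumerate the corners.
cheddar only: max(402/203, 15/6) = 2.5 servings → $2.12.
kidney beans only: max(402/47, 15/8) = 8.553 servings → $6.84.
broccoli only: max(402/86, 15/3) = 5 servings → $6.25.
cheddar + kidney beans with both tight: 1.871 servings and 0.4717 servings → $1.97.
cheddar + broccoli: intersection lies outside the first quadrant.
kidney beans + broccoli with both tight: 0.1536 servings and 4.59 servings → $5.86.
The minimum over all feasible corners is $1.97.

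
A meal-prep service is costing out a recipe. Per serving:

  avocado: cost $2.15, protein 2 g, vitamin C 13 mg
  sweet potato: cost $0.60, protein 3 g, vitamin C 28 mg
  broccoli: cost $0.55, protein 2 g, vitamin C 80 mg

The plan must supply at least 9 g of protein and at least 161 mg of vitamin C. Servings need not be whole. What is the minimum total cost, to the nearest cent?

$1.99

Compare the cost at each extreme point of the feasible region.
avocado only: max(9/2, 161/13) = 12.38 servings → $26.63.
sweet potato only: max(9/3, 161/28) = 5.75 servings → $3.45.
broccoli only: max(9/2, 161/80) = 4.5 servings → $2.48.
avocado + sweet potato: the both-tight solution has a negative serving — not a feasible corner.
avocado + broccoli with both tight: 2.97 servings and 1.53 servings → $7.23.
sweet potato + broccoli with both tight: 2.163 servings and 1.255 servings → $1.99.
Cheapest feasible corner: $1.99.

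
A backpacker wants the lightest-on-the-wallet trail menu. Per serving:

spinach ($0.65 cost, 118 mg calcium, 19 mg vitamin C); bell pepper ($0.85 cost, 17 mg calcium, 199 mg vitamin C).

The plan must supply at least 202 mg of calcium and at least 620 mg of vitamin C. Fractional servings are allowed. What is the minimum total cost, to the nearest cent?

$3.38

Check every corner: each single food scaled to meet both minima, and each pair solved so both constraints bind.
spinach only: max(202/118, 620/19) = 32.63 servings → $21.21.
bell pepper only: max(202/17, 620/199) = 11.88 servings → $10.10.
spinach + bell pepper with both tight: 1.281 servings and 2.993 servings → $3.38.
The minimum over all feasible corners is $3.38.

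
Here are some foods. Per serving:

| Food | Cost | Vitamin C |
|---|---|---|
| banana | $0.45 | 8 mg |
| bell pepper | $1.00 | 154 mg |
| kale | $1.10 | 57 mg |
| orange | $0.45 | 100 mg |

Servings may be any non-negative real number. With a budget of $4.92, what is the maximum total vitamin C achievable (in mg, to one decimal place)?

1093.3 mg

Vitamin C per dollar: orange 222.2, bell pepper 154, kale 51.82, banana 17.78.
With no serving limits, spend the whole cost allowance on orange: $4.92 / $0.45 × 100 mg = 1093.3 mg.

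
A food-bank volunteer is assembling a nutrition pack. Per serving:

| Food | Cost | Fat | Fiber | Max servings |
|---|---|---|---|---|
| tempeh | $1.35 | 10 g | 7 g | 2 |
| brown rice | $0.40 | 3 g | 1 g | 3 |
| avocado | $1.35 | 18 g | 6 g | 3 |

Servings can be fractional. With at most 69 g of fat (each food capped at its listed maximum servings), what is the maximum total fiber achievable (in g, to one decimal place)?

30.3 g

Fiber per g fat: tempeh 0.7, brown rice 0.3333, avocado 0.3333.
Take 2 servings of tempeh: uses 20 g fat, +14.0 g fiber (running total 14.0 g).
Take 3 servings of brown rice: uses 9 g fat, +3.0 g fiber (running total 17.0 g).
Take 2.222 servings of avocado: uses 40 g fat, +13.3 g fiber (running total 30.3 g).
Greedy by best ratio exhausts the fat allowance optimally: 30.3 g.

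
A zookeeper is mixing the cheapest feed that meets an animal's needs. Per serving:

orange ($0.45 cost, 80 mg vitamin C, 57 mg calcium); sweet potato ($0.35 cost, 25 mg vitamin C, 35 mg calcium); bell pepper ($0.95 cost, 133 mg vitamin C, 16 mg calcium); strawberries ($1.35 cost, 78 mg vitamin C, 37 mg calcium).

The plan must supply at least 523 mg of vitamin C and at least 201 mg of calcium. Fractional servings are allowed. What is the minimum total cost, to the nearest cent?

$2.94

The cheapest plan sits at a corner of the feasible region — with two constraints it uses at most two foods.
orange only: max(523/80, 201/57) = 6.537 servings → $2.94.
sweet potato only: max(523/25, 201/35) = 20.92 servings → $7.32.
bell pepper only: max(523/133, 201/16) = 12.56 servings → $11.93.
strawberries only: max(523/78, 201/37) = 6.705 servings → $9.05.
orange + sweet potato: intersection lies outside the first quadrant.
orange + bell pepper with both tight: 2.915 servings and 2.179 servings → $3.38.
orange + strawberries: the both-tight solution has a negative serving — not a feasible corner.
sweet potato + bell pepper with both tight: 4.316 servings and 3.121 servings → $4.48.
sweet potato + strawberries with both targets exact would need a negative amount; discard.
bell pepper + strawberries with both tight: 1 serving and 5 servings → $7.70.
Cheapest feasible corner: $2.94.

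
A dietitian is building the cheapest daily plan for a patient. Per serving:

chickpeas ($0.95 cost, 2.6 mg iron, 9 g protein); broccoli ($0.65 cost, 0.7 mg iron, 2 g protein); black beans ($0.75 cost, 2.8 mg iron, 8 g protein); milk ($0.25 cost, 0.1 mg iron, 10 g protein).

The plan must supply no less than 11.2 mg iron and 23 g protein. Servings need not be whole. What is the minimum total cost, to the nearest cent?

$3.00

An LP optimum is at a vertex; with two nutrient constraints at most two foods are used. Check each candidate.
chickpeas only: max(11.2/2.6, 23/9) = 4.308 servings → $4.09.
broccoli only: max(11.2/0.7, 23/2) = 16 servings → $10.40.
black beans only: max(11.2/2.8, 23/8) = 4 servings → $3.00.
milk only: max(11.2/0.1, 23/10) = 112 servings → $28.00.
chickpeas + broccoli with both targets exact would need a negative amount; discard.
chickpeas + black beans: the both-tight solution has a negative serving — not a feasible corner.
chickpeas + milk: intersection lies outside the first quadrant.
broccoli + black beans (both tight): parallel constraints — no distinct corner.
broccoli + milk: the both-tight solution has a negative serving — not a feasible corner.
black beans + milk: intersection lies outside the first quadrant.
The minimum over all feasible corners is $3.00.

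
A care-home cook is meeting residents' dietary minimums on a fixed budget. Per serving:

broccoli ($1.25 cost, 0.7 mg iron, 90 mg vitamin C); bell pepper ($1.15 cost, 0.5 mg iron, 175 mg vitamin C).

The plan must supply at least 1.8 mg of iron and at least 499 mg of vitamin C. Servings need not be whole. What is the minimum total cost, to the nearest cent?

$3.84

Two binding constraints pin down two serving amounts, so the optimal mix uses at most two foods. The candidates are each food alone (scaled to the tighter of iron/vitamin C) and each pair with both constraints tight.
broccoli only: max(1.8/0.7, 499/90) = 5.544 servings → $6.93.
bell pepper only: max(1.8/0.5, 499/175) = 3.6 servings → $4.14.
broccoli + bell pepper with both tight: 0.8452 servings and 2.417 servings → $3.84.
Cheapest feasible corner: $3.84.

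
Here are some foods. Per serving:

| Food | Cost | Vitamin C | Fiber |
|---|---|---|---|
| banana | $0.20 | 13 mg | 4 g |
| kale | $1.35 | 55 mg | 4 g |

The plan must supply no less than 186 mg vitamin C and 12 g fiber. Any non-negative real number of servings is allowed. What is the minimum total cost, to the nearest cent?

Check every corner: each single food scaled to meet both minima, and each pair solved so both constraints bind.
banana only: max(186/13, 12/4) = 14.31 servings → $2.86.
kale only: max(186/55, 12/4) = 3.382 servings → $4.57.
banana + kale with both targets exact would need a negative amount; discard.
The minimum over all feasible corners is $2.86.

$2.86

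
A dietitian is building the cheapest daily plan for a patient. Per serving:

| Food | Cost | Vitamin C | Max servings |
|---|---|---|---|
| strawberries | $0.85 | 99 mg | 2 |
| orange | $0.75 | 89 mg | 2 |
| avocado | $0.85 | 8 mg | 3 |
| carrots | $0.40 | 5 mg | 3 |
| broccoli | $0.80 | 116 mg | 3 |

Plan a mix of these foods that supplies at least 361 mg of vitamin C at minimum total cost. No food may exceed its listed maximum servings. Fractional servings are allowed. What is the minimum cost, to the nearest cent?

$2.51

Cost per mg of vitamin C: broccoli $0.0069, orange $0.0084, strawberries $0.0086, carrots $0.0800, avocado $0.1062.
Take 3 servings of broccoli: +348.0 mg vitamin C for $2.40 (total $2.40, still need 13.0 mg).
Take 0.1461 servings of orange: +13.0 mg vitamin C for $0.11 (total $2.51, still need 0.0 mg).
Greedy by cheapest-per-mg is optimal for a single linear constraint, so the minimum cost is $2.51.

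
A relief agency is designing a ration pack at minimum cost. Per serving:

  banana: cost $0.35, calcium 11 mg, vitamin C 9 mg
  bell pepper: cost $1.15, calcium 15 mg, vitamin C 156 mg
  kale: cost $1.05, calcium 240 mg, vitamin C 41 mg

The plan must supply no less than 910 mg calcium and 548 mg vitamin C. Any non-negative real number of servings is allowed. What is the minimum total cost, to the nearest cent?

$6.76

The cheapest plan sits at a corner of the feasible region — with two constraints it uses at most two foods.
banana only: max(910/11, 548/9) = 82.73 servings → $28.95.
bell pepper only: max(910/15, 548/156) = 60.67 servings → $69.77.
kale only: max(910/240, 548/41) = 13.37 servings → $14.03.
banana + bell pepper: intersection lies outside the first quadrant.
banana + kale with both tight: 55.13 servings and 1.265 servings → $20.62.
bell pepper + kale with both tight: 2.558 servings and 3.632 servings → $6.76.
Cheapest feasible corner: $6.76.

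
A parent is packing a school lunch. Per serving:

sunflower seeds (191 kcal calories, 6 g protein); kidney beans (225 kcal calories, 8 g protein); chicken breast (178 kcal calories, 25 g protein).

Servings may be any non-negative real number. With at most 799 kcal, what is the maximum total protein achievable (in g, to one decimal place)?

Protein per kcal: chicken breast 0.1404, kidney beans 0.03556, sunflower seeds 0.03141.
With no serving limits, spend the whole calories allowance on chicken breast: 799 kcal / 178 kcal × 25 g = 112.2 g.

112.2 g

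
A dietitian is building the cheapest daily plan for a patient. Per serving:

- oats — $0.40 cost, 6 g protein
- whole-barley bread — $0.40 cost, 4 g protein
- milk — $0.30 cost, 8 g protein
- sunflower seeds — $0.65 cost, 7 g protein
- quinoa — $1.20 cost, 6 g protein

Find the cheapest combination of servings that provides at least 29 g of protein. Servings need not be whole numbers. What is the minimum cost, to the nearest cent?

Cost per g of protein: milk $0.0375, oats $0.0667, sunflower seeds $0.0929, whole-barley bread $0.1000, quinoa $0.2000.
With no serving limits, use only milk: 29 g / 8 g = 3.625 servings × $0.30 = $1.09.

$1.09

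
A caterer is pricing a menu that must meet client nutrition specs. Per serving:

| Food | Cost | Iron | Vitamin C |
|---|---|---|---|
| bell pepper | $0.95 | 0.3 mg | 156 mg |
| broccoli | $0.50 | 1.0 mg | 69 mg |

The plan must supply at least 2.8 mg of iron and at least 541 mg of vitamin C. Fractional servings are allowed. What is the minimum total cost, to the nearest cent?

A basic optimal solution has at most two foods positive. Try each food alone and each pair with both targets met exactly.
bell pepper only: max(2.8/0.3, 541/156) = 9.333 servings → $8.87.
broccoli only: max(2.8/1.0, 541/69) = 7.841 servings → $3.92.
bell pepper + broccoli with both tight: 2.571 servings and 2.029 servings → $3.46.
So the least-cost plan costs $3.46.

$3.46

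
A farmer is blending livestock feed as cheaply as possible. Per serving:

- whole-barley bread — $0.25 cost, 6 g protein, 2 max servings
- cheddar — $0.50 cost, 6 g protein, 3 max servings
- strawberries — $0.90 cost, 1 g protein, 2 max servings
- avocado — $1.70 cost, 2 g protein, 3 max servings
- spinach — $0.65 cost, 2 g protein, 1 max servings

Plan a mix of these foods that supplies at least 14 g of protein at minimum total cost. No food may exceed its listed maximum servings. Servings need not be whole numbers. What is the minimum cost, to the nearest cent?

$0.67

Cost per g of protein: whole-barley bread $0.0417, cheddar $0.0833, spinach $0.3250, avocado $0.8500, strawberries $0.9000.
Take 2 servings of whole-barley bread: +12.0 g protein for $0.50 (total $0.50, still need 2.0 g).
Take 0.3333 servings of cheddar: +2.0 g protein for $0.17 (total $0.67, still need 0.0 g).
Filling from the cheapest source first is optimal under one linear minimum: $0.67.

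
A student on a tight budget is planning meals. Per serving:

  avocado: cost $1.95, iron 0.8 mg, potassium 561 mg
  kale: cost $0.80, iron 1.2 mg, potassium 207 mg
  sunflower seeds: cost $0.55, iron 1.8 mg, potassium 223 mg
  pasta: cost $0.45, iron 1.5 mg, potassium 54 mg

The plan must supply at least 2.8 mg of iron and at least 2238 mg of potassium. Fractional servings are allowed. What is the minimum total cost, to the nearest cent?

$5.52

Minimising a linear cost over {iron ≥ 2.8, potassium ≥ 2238, servings ≥ 0} — the optimum is at a vertex, using one or two foods.
avocado only: max(2.8/0.8, 2238/561) = 3.989 servings → $7.78.
kale only: max(2.8/1.2, 2238/207) = 10.81 servings → $8.65.
sunflower seeds only: max(2.8/1.8, 2238/223) = 10.04 servings → $5.52.
pasta only: max(2.8/1.5, 2238/54) = 41.44 servings → $18.65.
avocado + kale with both targets exact would need a negative amount; discard.
avocado + sunflower seeds with both targets exact would need a negative amount; discard.
avocado + pasta: the both-tight solution has a negative serving — not a feasible corner.
kale + sunflower seeds: the both-tight solution has a negative serving — not a feasible corner.
kale + pasta with both targets exact would need a negative amount; discard.
sunflower seeds + pasta with both targets exact would need a negative amount; discard.
The minimum over all feasible corners is $5.52.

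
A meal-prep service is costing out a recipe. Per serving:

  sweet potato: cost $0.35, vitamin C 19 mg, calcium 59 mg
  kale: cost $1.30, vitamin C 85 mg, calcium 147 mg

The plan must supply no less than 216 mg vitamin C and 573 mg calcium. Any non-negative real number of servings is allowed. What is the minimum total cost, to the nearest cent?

$3.76

At the optimum either one food covers both requirements or two foods hit both targets exactly; no other combination can be cheaper.
sweet potato only: max(216/19, 573/59) = 11.37 servings → $3.98.
kale only: max(216/85, 573/147) = 3.898 servings → $5.07.
sweet potato + kale with both tight: 7.63 servings and 0.8357 servings → $3.76.
The minimum over all feasible corners is $3.76.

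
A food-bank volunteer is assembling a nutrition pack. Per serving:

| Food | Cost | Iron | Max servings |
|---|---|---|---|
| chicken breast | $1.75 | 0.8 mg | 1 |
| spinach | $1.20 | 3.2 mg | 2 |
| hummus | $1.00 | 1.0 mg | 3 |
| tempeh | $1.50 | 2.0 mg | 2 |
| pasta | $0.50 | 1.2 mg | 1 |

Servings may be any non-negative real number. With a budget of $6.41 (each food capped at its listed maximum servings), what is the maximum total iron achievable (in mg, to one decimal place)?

Iron per dollar: spinach 2.667, pasta 2.4, tempeh 1.333, hummus 1, chicken breast 0.4571.
Take 2 servings of spinach: spends $2.40, +6.4 mg iron (running total 6.4 mg).
Take 1 serving of pasta: spends $0.50, +1.2 mg iron (running total 7.6 mg).
Take 2 servings of tempeh: spends $3.00, +4.0 mg iron (running total 11.6 mg).
Take 0.51 servings of hummus: spends $0.51, +0.5 mg iron (running total 12.1 mg).
Greedy by best ratio exhausts the cost allowance optimally: 12.1 mg.

12.1 mg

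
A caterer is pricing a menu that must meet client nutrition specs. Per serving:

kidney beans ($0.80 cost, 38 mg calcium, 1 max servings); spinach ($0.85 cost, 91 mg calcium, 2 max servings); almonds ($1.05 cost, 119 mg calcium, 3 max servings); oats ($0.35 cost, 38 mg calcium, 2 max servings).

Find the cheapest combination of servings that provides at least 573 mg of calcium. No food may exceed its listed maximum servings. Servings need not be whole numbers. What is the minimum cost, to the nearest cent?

$5.16

Cost per mg of calcium: almonds $0.0088, oats $0.0092, spinach $0.0093, kidney beans $0.0211.
Take 3 servings of almonds: +357.0 mg calcium for $3.15 (total $3.15, still need 216.0 mg).
Take 2 servings of oats: +76.0 mg calcium for $0.70 (total $3.85, still need 140.0 mg).
Take 1.538 servings of spinach: +140.0 mg calcium for $1.31 (total $5.16, still need 0.0 mg).
Greedy by cheapest-per-mg is optimal for a single linear constraint, so the minimum cost is $5.16.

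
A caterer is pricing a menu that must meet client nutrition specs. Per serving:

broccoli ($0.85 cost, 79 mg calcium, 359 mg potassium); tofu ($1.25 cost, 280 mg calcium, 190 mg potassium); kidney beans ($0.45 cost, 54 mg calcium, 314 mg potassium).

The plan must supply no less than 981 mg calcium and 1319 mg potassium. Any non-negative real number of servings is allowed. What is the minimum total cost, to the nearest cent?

$4.87

broccoli only: max(981/79, 1319/359) = 12.42 servings → $10.56.
tofu only: max(981/280, 1319/190) = 6.942 servings → $8.68.
kidney beans only: max(981/54, 1319/314) = 18.17 servings → $8.18.
broccoli + tofu with both tight: 2.139 servings and 2.9 servings → $5.44.
broccoli + kidney beans with both targets exact would need a negative amount; discard.
tofu + kidney beans with both tight: 3.049 servings and 2.356 servings → $4.87.
So the least-cost plan costs $4.87.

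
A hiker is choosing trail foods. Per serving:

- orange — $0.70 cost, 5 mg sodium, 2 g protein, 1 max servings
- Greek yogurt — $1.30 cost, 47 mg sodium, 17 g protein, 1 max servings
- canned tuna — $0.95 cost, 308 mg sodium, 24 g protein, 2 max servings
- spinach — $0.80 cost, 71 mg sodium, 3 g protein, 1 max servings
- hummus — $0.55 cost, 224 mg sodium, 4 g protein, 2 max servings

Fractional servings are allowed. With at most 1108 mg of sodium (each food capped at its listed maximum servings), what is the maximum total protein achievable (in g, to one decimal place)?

76.6 g

Protein per mg sodium: orange 0.4, Greek yogurt 0.3617, canned tuna 0.07792, spinach 0.04225, hummus 0.01786.
Take 1 serving of orange: uses 5 mg sodium, +2.0 g protein (running total 2.0 g).
Take 1 serving of Greek yogurt: uses 47 mg sodium, +17.0 g protein (running total 19.0 g).
Take 2 servings of canned tuna: uses 616 mg sodium, +48.0 g protein (running total 67.0 g).
Take 1 serving of spinach: uses 71 mg sodium, +3.0 g protein (running total 70.0 g).
Take 1.647 servings of hummus: uses 369 mg sodium, +6.6 g protein (running total 76.6 g).
Greedy by best ratio exhausts the sodium allowance optimally: 76.6 g.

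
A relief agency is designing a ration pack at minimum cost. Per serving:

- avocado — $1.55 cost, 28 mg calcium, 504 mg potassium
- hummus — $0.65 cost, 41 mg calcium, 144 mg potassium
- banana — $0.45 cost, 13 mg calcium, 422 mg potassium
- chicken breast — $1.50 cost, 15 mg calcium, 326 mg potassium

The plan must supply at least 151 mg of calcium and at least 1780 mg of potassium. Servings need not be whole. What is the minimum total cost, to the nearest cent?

avocado only: max(151/28, 1780/504) = 5.393 servings → $8.36.
hummus only: max(151/41, 1780/144) = 12.36 servings → $8.03.
banana only: max(151/13, 1780/422) = 11.62 servings → $5.23.
chicken breast only: max(151/15, 1780/326) = 10.07 servings → $15.10.
avocado + hummus with both tight: 3.081 servings and 1.579 servings → $5.80.
avocado + banana: the both-tight solution has a negative serving — not a feasible corner.
avocado + chicken breast: the both-tight solution has a negative serving — not a feasible corner.
hummus + banana with both tight: 2.63 servings and 3.321 servings → $3.20.
hummus + chicken breast with both tight: 2.01 servings and 4.572 servings → $8.16.
banana + chicken breast with both targets exact would need a negative amount; discard.
So the least-cost plan costs $3.20.

$3.20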